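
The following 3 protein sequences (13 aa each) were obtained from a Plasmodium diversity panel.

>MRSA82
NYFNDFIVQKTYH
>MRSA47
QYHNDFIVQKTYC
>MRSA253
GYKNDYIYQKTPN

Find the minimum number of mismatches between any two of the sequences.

3

Pairwise Hamming distances:
  MRSA82 vs MRSA47: 3
  MRSA82 vs MRSA253: 6
  MRSA47 vs MRSA253: 6
The smallest is 3, between MRSA82 and MRSA47.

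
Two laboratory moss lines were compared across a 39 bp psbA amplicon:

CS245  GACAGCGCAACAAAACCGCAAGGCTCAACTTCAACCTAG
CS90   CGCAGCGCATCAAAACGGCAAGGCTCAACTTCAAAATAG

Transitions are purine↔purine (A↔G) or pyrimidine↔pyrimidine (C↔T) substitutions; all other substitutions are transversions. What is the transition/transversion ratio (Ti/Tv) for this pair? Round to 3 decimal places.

Differing sites — 1:G/C (Tv); 2:A/G (Ti); 10:A/T (Tv); 17:C/G (Tv); 35:C/A (Tv); 36:C/A (Tv).
Of the 6 differences, 1 transition and 5 transversions, so Ti/Tv = 1/5 = 0.200.

0.200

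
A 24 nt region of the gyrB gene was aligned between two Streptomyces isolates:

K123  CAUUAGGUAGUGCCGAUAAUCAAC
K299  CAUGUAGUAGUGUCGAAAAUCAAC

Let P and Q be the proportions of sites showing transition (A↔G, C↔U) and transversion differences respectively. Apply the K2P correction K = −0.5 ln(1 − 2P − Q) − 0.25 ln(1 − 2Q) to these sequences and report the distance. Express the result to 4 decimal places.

0.2443

Mismatches occur at site 4 (U→G, transversion), site 5 (A→U, transversion), site 6 (G→A, transition), site 13 (C→U, transition), site 17 (U→A, transversion).
Of the 5 differences, 2 transitions and 3 transversions over 24 sites: P = 2/24 = 0.083333, Q = 3/24 = 0.125000.
d = −0.5·ln(0.708334) − 0.25·ln(0.750000) = −0.5·(-0.344840) − 0.25·(-0.287682) = 0.2443.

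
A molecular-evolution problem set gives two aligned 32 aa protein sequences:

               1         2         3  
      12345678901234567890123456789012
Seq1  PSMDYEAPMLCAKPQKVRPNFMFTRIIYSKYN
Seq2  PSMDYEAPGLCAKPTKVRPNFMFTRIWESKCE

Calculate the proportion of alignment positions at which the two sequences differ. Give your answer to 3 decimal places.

Mismatches occur at site 9 (M→G), site 15 (Q→T), site 27 (I→W), site 28 (Y→E), site 31 (Y→C), site 32 (N→E).
There are 6 differences over 32 sites, so p = 6/32 = 0.188.

0.188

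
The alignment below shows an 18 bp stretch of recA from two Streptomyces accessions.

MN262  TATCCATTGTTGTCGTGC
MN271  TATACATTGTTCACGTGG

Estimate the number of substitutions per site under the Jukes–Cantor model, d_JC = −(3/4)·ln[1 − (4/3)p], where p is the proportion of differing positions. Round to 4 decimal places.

The sequences differ at positions 4 (C/A), 12 (G/C), 13 (T/A), 18 (C/G).
p = 4/18 = 0.222222.
d = −0.75 · ln(1 − (4/3)·0.222222) = −0.75 · ln(0.703704) = −0.75 · (-0.351397) = 0.2635.

0.2635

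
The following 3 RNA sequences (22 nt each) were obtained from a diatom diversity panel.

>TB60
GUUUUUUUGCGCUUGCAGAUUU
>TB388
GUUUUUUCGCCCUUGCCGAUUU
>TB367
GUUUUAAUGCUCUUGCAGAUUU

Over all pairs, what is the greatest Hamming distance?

5

Pairwise Hamming distances:
  TB60 vs TB388: 3
  TB60 vs TB367: 3
  TB388 vs TB367: 5
The largest is 5, between TB388 and TB367.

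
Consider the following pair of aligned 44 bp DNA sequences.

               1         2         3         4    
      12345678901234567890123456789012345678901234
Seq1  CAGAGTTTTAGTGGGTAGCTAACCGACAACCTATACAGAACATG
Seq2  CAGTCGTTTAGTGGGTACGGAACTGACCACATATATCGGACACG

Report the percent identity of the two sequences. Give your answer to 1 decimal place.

Mismatches occur at site 4 (A→T), site 5 (G→C), site 6 (T→G), site 18 (G→C), site 19 (C→G), site 20 (T→G), site 24 (C→T), site 28 (A→C), site 31 (C→A), site 36 (C→T), site 37 (A→C), site 39 (A→G), site 43 (T→C).
31 of the 44 sites match, so the percent identity is 31/44 × 100 = 70.5%.

70.5%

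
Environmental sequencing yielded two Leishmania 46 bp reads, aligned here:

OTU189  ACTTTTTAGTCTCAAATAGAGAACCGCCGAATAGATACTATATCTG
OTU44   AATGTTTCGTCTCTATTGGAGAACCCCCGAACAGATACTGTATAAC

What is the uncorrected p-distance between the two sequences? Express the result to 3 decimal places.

Mismatches occur at site 2 (C↔A), site 4 (T↔G), site 8 (A↔C), site 14 (A↔T), site 16 (A↔T), site 18 (A↔G), site 26 (G↔C), site 32 (T↔C), site 40 (A↔G), site 44 (C↔A), site 45 (T↔A), site 46 (G↔C).
There are 12 differences over 46 sites, so p = 12/46 = 0.261.

0.261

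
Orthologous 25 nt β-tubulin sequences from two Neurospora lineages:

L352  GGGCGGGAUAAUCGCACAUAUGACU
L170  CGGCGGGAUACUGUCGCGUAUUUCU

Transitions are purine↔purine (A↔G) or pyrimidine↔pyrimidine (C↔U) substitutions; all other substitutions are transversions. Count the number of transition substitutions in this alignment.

Mismatches occur at site 1 (G/C, transversion), site 11 (A/C, transversion), site 13 (C/G, transversion), site 14 (G/U, transversion), site 16 (A/G, transition), site 18 (A/G, transition), site 22 (G/U, transversion), site 23 (A/U, transversion).
Of the 8 differences, 2 transitions and 6 transversions, so the answer is 2.

2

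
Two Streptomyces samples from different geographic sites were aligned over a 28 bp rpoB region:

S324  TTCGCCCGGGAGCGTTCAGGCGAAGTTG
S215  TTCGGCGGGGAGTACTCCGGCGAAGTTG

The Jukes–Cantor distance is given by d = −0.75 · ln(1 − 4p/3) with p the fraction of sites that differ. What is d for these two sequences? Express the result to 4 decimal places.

0.2524

Differing sites — 5:C/G; 7:C/G; 13:C/T; 14:G/A; 15:T/C; 18:A/C.
p = 6/28 = 0.214286.
d = −0.75 · ln(1 − (4/3)·0.214286) = −0.75 · ln(0.714285) = −0.75 · (-0.336473) = 0.2524.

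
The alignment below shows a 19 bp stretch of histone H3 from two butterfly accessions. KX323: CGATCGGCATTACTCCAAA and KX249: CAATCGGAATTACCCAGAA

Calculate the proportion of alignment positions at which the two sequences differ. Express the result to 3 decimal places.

Differing sites — 2:G/A; 8:C/A; 14:T/C; 16:C/A; 17:A/G.
There are 5 differences over 19 sites, so p = 5/19 = 0.263.

0.263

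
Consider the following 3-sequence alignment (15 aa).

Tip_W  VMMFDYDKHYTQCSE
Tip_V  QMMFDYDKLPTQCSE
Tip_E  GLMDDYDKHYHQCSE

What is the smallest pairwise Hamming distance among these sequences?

3

Pairwise Hamming distances:
  Tip_W vs Tip_V: 3
  Tip_W vs Tip_E: 4
  Tip_V vs Tip_E: 6
The smallest is 3, between Tip_W and Tip_V.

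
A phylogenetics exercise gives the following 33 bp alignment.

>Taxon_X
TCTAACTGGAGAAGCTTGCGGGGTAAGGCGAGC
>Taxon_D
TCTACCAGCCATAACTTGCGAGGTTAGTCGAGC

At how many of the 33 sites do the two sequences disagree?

10

Mismatches occur at site 5 (A/C), site 7 (T/A), site 9 (G/C), site 10 (A/C), site 11 (G/A), site 12 (A/T), site 14 (G/A), site 21 (G/A), site 25 (A/T), site 28 (G/T).
That gives 10 mismatches out of 33 aligned sites, so the Hamming distance is 10.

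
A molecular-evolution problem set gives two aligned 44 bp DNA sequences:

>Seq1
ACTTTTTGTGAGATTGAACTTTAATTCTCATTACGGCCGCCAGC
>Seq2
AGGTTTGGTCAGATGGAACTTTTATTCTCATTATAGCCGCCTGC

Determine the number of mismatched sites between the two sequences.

Mismatches occur at site 2 (C→G), site 3 (T→G), site 7 (T→G), site 10 (G→C), site 15 (T→G), site 23 (A→T), site 34 (C→T), site 35 (G→A), site 42 (A→T).
That gives 9 mismatches out of 44 aligned sites, so the Hamming distance is 9.

9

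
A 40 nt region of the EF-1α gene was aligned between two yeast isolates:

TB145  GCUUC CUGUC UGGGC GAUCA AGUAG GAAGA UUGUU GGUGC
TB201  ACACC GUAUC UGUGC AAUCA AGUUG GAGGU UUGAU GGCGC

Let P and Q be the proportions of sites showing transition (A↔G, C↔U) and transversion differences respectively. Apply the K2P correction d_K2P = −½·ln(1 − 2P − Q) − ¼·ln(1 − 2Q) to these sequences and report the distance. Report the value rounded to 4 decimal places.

0.3881

Mismatches occur at site 1 (G/A, transition), site 3 (U/A, transversion), site 4 (U/C, transition), site 6 (C/G, transversion), site 8 (G/A, transition), site 13 (G/U, transversion), site 16 (G/A, transition), site 24 (A/U, transversion), site 28 (A/G, transition), site 30 (A/U, transversion), site 34 (U/A, transversion), site 38 (U/C, transition).
Of the 12 differences, 6 transitions and 6 transversions over 40 sites: P = 6/40 = 0.150000, Q = 6/40 = 0.150000.
d = −0.5·ln(0.550000) − 0.25·ln(0.700000) = −0.5·(-0.597837) − 0.25·(-0.356675) = 0.3881.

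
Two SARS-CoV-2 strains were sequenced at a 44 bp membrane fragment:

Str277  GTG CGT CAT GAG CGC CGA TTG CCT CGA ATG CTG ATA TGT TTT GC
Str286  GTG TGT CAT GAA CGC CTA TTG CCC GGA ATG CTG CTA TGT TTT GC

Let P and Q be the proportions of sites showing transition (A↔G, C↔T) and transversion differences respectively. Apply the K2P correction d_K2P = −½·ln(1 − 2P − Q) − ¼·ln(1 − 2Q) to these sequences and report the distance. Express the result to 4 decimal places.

The sequences differ at positions 4 (C/T, transition), 12 (G/A, transition), 17 (G/T, transversion), 24 (T/C, transition), 25 (C/G, transversion), 34 (A/C, transversion).
Of the 6 differences, 3 transitions and 3 transversions over 44 sites: P = 3/44 = 0.068182, Q = 3/44 = 0.068182.
d = −0.5·ln(0.795454) − 0.25·ln(0.863636) = −0.5·(-0.228842) − 0.25·(-0.146604) = 0.1511.

0.1511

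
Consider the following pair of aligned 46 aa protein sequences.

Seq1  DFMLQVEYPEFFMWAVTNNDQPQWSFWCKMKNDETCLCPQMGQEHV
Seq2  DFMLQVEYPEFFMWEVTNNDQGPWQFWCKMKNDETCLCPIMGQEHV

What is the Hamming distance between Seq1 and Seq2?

The sequences differ at positions 15 (A/E), 22 (P/G), 23 (Q/P), 25 (S/Q), 40 (Q/I).
That gives 5 mismatches out of 46 aligned sites, so the Hamming distance is 5.

5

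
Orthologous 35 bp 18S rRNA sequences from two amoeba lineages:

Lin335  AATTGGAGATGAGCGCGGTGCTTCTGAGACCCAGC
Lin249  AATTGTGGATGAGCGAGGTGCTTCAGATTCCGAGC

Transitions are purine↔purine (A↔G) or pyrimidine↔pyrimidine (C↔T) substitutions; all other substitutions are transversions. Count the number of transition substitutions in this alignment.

1

Differing sites — 6:G/T (Tv); 7:A/G (Ti); 16:C/A (Tv); 25:T/A (Tv); 28:G/T (Tv); 29:A/T (Tv); 32:C/G (Tv).
Of the 7 differences, 1 transition and 6 transversions, so the answer is 1.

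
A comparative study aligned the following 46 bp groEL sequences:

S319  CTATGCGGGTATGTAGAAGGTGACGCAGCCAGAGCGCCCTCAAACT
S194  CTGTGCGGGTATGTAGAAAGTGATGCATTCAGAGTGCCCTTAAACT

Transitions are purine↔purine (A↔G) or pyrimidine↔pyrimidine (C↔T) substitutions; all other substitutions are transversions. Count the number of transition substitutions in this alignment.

The sequences differ at positions 3 (A/G, transition), 19 (G/A, transition), 24 (C/T, transition), 28 (G/T, transversion), 29 (C/T, transition), 35 (C/T, transition), 41 (C/T, transition).
Of the 7 differences, 6 transitions and 1 transversion, so the answer is 6.

6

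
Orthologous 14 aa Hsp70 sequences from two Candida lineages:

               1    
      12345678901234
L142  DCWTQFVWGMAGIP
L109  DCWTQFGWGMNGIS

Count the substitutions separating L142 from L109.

3

The sequences differ at positions 7 (V/G), 11 (A/N), 14 (P/S).
That gives 3 mismatches out of 14 aligned sites, so the Hamming distance is 3.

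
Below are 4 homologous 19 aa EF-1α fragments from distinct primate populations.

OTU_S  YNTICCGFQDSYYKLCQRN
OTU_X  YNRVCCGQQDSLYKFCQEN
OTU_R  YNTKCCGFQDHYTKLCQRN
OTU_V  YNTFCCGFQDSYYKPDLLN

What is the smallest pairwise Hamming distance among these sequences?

Pairwise Hamming distances:
  OTU_S vs OTU_X: 6
  OTU_S vs OTU_R: 3
  OTU_S vs OTU_V: 5
  OTU_X vs OTU_R: 8
  OTU_X vs OTU_V: 8
  OTU_R vs OTU_V: 7
The smallest is 3, between OTU_S and OTU_R.

3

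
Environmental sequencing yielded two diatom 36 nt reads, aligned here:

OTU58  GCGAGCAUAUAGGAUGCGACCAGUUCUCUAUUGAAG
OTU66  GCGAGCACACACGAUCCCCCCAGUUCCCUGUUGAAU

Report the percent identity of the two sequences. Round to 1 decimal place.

75.0%

Differing sites — 8:U/C; 10:U/C; 12:G/C; 16:G/C; 18:G/C; 19:A/C; 27:U/C; 30:A/G; 36:G/U.
27 of the 36 sites match, so the percent identity is 27/36 × 100 = 75.0%.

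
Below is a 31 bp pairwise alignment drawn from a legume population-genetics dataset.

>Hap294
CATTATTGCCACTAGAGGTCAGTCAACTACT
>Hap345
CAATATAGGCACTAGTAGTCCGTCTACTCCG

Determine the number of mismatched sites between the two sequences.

9

The sequences differ at positions 3 (T/A), 7 (T/A), 9 (C/G), 16 (A/T), 17 (G/A), 21 (A/C), 25 (A/T), 29 (A/C), 31 (T/G).
That gives 9 mismatches out of 31 aligned sites, so the Hamming distance is 9.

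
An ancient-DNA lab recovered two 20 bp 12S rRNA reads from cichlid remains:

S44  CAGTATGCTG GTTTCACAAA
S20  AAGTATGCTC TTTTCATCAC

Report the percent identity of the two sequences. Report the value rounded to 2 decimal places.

The sequences differ at positions 1 (C/A), 10 (G/C), 11 (G/T), 17 (C/T), 18 (A/C), 20 (A/C).
14 of the 20 sites match, so the percent identity is 14/20 × 100 = 70.00%.

70.00%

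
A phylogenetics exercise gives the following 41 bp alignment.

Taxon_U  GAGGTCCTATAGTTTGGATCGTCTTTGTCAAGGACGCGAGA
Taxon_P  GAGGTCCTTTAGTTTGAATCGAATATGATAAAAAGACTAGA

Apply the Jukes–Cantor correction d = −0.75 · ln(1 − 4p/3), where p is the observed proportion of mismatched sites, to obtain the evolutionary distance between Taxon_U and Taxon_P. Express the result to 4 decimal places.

Mismatches occur at site 9 (A→T), site 17 (G→A), site 22 (T→A), site 23 (C→A), site 25 (T→A), site 28 (T→A), site 29 (C→T), site 32 (G→A), site 33 (G→A), site 35 (C→G), site 36 (G→A), site 38 (G→T).
p = 12/41 = 0.292683.
d = −0.75 · ln(1 − (4/3)·0.292683) = −0.75 · ln(0.609756) = −0.75 · (-0.494696) = 0.3710.

0.3710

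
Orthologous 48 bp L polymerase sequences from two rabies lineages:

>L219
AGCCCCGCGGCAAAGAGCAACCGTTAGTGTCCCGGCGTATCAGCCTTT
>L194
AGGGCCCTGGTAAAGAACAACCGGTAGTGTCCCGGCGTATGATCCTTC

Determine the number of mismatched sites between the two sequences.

The sequences differ at positions 3 (C/G), 4 (C/G), 7 (G/C), 8 (C/T), 11 (C/T), 17 (G/A), 24 (T/G), 41 (C/G), 43 (G/T), 48 (T/C).
That gives 10 mismatches out of 48 aligned sites, so the Hamming distance is 10.

10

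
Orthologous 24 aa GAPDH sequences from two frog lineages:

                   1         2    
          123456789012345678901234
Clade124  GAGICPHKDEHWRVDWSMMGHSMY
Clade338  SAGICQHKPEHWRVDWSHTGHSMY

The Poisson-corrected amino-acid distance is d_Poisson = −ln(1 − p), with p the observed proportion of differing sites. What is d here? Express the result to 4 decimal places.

Mismatches occur at site 1 (G↔S), site 6 (P↔Q), site 9 (D↔P), site 18 (M↔H), site 19 (M↔T).
p = 5/24 = 0.208333.
d = −ln(1 − 0.208333) = −ln(0.791667) = 0.2336.

0.2336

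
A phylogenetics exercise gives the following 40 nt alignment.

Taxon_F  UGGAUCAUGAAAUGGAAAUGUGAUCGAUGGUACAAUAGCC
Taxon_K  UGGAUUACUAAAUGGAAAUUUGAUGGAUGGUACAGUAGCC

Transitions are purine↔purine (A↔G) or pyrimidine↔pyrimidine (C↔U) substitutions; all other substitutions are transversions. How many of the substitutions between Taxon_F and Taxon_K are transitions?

3

The sequences differ at positions 6 (C/U, transition), 8 (U/C, transition), 9 (G/U, transversion), 20 (G/U, transversion), 25 (C/G, transversion), 35 (A/G, transition).
Of the 6 differences, 3 transitions and 3 transversions, so the answer is 3.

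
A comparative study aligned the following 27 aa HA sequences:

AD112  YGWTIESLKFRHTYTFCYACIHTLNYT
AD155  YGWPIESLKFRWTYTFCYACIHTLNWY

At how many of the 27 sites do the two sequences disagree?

Mismatches occur at site 4 (T→P), site 12 (H→W), site 26 (Y→W), site 27 (T→Y).
That gives 4 mismatches out of 27 aligned sites, so the Hamming distance is 4.

4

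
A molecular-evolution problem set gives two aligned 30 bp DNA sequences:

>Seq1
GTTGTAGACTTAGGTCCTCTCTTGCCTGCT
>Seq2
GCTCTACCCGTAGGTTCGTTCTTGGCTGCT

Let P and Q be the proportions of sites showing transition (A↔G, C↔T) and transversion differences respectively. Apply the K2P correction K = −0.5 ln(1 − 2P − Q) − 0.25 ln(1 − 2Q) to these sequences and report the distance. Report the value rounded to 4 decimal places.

0.3831

Mismatches occur at site 2 (T↔C, transition), site 4 (G↔C, transversion), site 7 (G↔C, transversion), site 8 (A↔C, transversion), site 10 (T↔G, transversion), site 16 (C↔T, transition), site 18 (T↔G, transversion), site 19 (C↔T, transition), site 25 (C↔G, transversion).
Of the 9 differences, 3 transitions and 6 transversions over 30 sites: P = 3/30 = 0.100000, Q = 6/30 = 0.200000.
d = −0.5·ln(0.600000) − 0.25·ln(0.600000) = −0.5·(-0.510826) − 0.25·(-0.510826) = 0.3831.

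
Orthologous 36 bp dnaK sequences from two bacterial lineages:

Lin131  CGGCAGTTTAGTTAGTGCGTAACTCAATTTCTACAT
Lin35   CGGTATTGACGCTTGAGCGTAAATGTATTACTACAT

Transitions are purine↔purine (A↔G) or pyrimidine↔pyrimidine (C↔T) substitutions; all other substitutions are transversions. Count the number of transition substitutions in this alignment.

2

Mismatches occur at site 4 (C/T, transition), site 6 (G/T, transversion), site 8 (T/G, transversion), site 9 (T/A, transversion), site 10 (A/C, transversion), site 12 (T/C, transition), site 14 (A/T, transversion), site 16 (T/A, transversion), site 23 (C/A, transversion), site 25 (C/G, transversion), site 26 (A/T, transversion), site 30 (T/A, transversion).
Of the 12 differences, 2 transitions and 10 transversions, so the answer is 2.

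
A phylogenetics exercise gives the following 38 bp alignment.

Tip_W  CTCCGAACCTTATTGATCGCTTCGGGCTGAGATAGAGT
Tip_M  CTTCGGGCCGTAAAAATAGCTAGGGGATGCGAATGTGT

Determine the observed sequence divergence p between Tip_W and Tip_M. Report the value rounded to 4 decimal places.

0.3947

Mismatches occur at site 3 (C→T), site 6 (A→G), site 7 (A→G), site 10 (T→G), site 13 (T→A), site 14 (T→A), site 15 (G→A), site 18 (C→A), site 22 (T→A), site 23 (C→G), site 27 (C→A), site 30 (A→C), site 33 (T→A), site 34 (A→T), site 36 (A→T).
There are 15 differences over 38 sites, so p = 15/38 = 0.3947.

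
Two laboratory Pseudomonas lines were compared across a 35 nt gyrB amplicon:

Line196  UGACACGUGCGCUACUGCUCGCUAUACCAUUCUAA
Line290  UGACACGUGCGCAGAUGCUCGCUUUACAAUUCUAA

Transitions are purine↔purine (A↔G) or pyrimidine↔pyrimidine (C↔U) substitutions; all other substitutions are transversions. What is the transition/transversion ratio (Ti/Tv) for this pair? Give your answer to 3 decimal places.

0.250

The sequences differ at positions 13 (U/A, transversion), 14 (A/G, transition), 15 (C/A, transversion), 24 (A/U, transversion), 28 (C/A, transversion).
Of the 5 differences, 1 transition and 4 transversions, so Ti/Tv = 1/4 = 0.250.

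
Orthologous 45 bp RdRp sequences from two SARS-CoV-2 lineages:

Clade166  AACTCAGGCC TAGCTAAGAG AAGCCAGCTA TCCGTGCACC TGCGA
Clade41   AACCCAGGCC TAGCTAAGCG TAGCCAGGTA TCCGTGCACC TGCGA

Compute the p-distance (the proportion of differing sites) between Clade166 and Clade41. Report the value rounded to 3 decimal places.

0.089

Differing sites — 4:T/C; 19:A/C; 21:A/T; 28:C/G.
There are 4 differences over 45 sites, so p = 4/45 = 0.089.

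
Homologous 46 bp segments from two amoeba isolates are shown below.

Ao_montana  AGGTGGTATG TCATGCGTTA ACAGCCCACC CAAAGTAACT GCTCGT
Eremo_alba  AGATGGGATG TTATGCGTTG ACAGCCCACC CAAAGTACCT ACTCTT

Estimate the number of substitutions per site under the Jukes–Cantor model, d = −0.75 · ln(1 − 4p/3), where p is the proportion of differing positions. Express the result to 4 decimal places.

The sequences differ at positions 3 (G/A), 7 (T/G), 12 (C/T), 20 (A/G), 38 (A/C), 41 (G/A), 45 (G/T).
p = 7/46 = 0.152174.
d = −0.75 · ln(1 − (4/3)·0.152174) = −0.75 · ln(0.797101) = −0.75 · (-0.226774) = 0.1701.

0.1701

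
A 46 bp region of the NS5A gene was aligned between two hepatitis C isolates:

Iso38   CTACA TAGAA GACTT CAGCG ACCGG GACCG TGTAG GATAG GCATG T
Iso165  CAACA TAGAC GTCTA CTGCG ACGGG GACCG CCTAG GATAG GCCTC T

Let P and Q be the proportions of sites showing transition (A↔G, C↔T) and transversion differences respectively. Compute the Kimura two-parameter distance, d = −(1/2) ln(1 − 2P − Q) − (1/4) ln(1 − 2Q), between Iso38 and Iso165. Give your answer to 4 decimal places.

0.2608

Mismatches occur at site 2 (T↔A, transversion), site 10 (A↔C, transversion), site 12 (A↔T, transversion), site 15 (T↔A, transversion), site 17 (A↔T, transversion), site 23 (C↔G, transversion), site 31 (T↔C, transition), site 32 (G↔C, transversion), site 43 (A↔C, transversion), site 45 (G↔C, transversion).
Of the 10 differences, 1 transition and 9 transversions over 46 sites: P = 1/46 = 0.021739, Q = 9/46 = 0.195652.
d = −0.5·ln(0.760870) − 0.25·ln(0.608696) = −0.5·(-0.273293) − 0.25·(-0.496436) = 0.2608.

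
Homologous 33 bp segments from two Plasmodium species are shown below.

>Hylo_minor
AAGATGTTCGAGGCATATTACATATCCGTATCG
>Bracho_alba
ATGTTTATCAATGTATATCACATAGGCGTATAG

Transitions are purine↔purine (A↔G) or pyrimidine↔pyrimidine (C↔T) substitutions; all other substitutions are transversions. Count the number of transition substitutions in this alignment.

The sequences differ at positions 2 (A/T, transversion), 4 (A/T, transversion), 6 (G/T, transversion), 7 (T/A, transversion), 10 (G/A, transition), 12 (G/T, transversion), 14 (C/T, transition), 19 (T/C, transition), 25 (T/G, transversion), 26 (C/G, transversion), 32 (C/A, transversion).
Of the 11 differences, 3 transitions and 8 transversions, so the answer is 3.

3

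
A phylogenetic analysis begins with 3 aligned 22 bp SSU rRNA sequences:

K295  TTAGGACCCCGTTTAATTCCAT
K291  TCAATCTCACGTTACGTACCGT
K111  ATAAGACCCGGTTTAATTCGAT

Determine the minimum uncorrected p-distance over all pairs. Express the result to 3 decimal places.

0.182

Pairwise Hamming distances:
  K295 vs K291: 11
  K295 vs K111: 4
  K291 vs K111: 13
The smallest is 4 mismatches, between K295 and K111; p = 4/22 = 0.182.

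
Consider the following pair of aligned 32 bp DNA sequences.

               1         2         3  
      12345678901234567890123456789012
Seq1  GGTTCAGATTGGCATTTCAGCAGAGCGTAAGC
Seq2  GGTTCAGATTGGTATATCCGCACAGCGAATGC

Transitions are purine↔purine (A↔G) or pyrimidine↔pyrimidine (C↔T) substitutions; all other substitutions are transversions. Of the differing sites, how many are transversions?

The sequences differ at positions 13 (C/T, transition), 16 (T/A, transversion), 19 (A/C, transversion), 23 (G/C, transversion), 28 (T/A, transversion), 30 (A/T, transversion).
Of the 6 differences, 1 transition and 5 transversions, so the answer is 5.

5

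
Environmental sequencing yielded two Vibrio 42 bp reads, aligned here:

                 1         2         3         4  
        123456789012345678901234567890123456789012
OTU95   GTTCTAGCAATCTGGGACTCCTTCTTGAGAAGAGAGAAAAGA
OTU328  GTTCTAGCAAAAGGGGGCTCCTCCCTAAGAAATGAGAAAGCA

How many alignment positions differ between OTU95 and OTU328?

11

Mismatches occur at site 11 (T/A), site 12 (C/A), site 13 (T/G), site 17 (A/G), site 23 (T/C), site 25 (T/C), site 27 (G/A), site 32 (G/A), site 33 (A/T), site 40 (A/G), site 41 (G/C).
That gives 11 mismatches out of 42 aligned sites, so the Hamming distance is 11.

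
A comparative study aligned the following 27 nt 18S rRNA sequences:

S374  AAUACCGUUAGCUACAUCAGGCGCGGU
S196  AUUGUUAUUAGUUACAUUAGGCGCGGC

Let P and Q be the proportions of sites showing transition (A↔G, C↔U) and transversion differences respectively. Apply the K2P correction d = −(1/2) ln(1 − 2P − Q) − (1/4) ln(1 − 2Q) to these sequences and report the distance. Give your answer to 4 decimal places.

0.4247

Differing sites — 2:A/U (Tv); 4:A/G (Ti); 5:C/U (Ti); 6:C/U (Ti); 7:G/A (Ti); 12:C/U (Ti); 18:C/U (Ti); 27:U/C (Ti).
Of the 8 differences, 7 transitions and 1 transversion over 27 sites: P = 7/27 = 0.259259, Q = 1/27 = 0.037037.
d = −0.5·ln(0.444445) − 0.25·ln(0.925926) = −0.5·(-0.810929) − 0.25·(-0.076961) = 0.4247.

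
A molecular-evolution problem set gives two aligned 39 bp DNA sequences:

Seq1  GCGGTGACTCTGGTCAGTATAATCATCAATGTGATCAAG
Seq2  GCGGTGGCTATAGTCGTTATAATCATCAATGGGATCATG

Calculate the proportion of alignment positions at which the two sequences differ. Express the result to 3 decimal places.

Differing sites — 7:A/G; 10:C/A; 12:G/A; 16:A/G; 17:G/T; 32:T/G; 38:A/T.
There are 7 differences over 39 sites, so p = 7/39 = 0.179.

0.179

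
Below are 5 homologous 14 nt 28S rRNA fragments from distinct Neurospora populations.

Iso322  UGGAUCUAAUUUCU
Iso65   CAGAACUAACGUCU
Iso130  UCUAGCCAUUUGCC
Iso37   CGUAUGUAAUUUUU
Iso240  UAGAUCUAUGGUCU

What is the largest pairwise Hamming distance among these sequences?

10

Pairwise Hamming distances:
  Iso322 vs Iso65: 5
  Iso322 vs Iso130: 7
  Iso322 vs Iso37: 4
  Iso322 vs Iso240: 4
  Iso65 vs Iso130: 10
  Iso65 vs Iso37: 7
  Iso65 vs Iso240: 4
  Iso130 vs Iso37: 9
  Iso130 vs Iso240: 8
  Iso37 vs Iso240: 8
The largest is 10, between Iso65 and Iso130.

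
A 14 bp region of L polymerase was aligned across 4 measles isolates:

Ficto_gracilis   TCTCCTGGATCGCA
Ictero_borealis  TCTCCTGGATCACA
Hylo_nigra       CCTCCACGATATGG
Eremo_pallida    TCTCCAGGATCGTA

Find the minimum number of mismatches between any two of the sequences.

1

Pairwise Hamming distances:
  Ficto_gracilis vs Ictero_borealis: 1
  Ficto_gracilis vs Hylo_nigra: 7
  Ficto_gracilis vs Eremo_pallida: 2
  Ictero_borealis vs Hylo_nigra: 7
  Ictero_borealis vs Eremo_pallida: 3
  Hylo_nigra vs Eremo_pallida: 6
The smallest is 1, between Ficto_gracilis and Ictero_borealis.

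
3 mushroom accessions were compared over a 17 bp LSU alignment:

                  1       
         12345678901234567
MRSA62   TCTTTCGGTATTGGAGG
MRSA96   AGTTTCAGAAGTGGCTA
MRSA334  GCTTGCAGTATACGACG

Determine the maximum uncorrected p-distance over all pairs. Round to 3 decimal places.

Pairwise Hamming distances:
  MRSA62 vs MRSA96: 8
  MRSA62 vs MRSA334: 6
  MRSA96 vs MRSA334: 10
The largest is 10 mismatches, between MRSA96 and MRSA334; p = 10/17 = 0.588.

0.588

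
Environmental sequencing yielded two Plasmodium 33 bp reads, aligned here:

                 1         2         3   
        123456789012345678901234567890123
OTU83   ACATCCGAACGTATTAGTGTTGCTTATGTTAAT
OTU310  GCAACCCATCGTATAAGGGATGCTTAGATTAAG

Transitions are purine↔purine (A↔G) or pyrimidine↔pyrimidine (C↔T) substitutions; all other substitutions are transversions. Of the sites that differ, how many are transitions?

The sequences differ at positions 1 (A/G, transition), 4 (T/A, transversion), 7 (G/C, transversion), 9 (A/T, transversion), 15 (T/A, transversion), 18 (T/G, transversion), 20 (T/A, transversion), 27 (T/G, transversion), 28 (G/A, transition), 33 (T/G, transversion).
Of the 10 differences, 2 transitions and 8 transversions, so the answer is 2.

2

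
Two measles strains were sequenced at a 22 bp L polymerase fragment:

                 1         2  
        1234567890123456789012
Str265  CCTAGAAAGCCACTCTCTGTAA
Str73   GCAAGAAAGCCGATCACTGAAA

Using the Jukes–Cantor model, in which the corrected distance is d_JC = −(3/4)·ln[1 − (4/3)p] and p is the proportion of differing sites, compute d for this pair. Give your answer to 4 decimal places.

Mismatches occur at site 1 (C↔G), site 3 (T↔A), site 12 (A↔G), site 13 (C↔A), site 16 (T↔A), site 20 (T↔A).
p = 6/22 = 0.272727.
d = −0.75 · ln(1 − (4/3)·0.272727) = −0.75 · ln(0.636364) = −0.75 · (-0.451985) = 0.3390.

0.3390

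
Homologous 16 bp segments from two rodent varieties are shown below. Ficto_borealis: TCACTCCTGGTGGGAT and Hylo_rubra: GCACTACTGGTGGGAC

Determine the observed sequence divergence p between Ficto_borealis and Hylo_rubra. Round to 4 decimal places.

The sequences differ at positions 1 (T/G), 6 (C/A), 16 (T/C).
There are 3 differences over 16 sites, so p = 3/16 = 0.1875.

0.1875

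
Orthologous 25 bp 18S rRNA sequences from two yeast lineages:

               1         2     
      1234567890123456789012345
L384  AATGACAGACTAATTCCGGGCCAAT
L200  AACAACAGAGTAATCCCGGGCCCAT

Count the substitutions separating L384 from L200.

Differing sites — 3:T/C; 4:G/A; 10:C/G; 15:T/C; 23:A/C.
That gives 5 mismatches out of 25 aligned sites, so the Hamming distance is 5.

5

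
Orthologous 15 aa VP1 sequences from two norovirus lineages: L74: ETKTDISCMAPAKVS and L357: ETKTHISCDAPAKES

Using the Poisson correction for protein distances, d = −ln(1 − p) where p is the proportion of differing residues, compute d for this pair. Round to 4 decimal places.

Differing sites — 5:D/H; 9:M/D; 14:V/E.
p = 3/15 = 0.200000.
d = −ln(1 − 0.200000) = −ln(0.800000) = 0.2231.

0.2231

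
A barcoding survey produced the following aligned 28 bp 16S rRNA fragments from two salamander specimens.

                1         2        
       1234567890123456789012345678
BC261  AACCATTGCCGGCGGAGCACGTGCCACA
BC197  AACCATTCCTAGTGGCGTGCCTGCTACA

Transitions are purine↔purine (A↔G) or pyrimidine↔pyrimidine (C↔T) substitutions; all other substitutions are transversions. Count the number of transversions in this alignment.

3

The sequences differ at positions 8 (G/C, transversion), 10 (C/T, transition), 11 (G/A, transition), 13 (C/T, transition), 16 (A/C, transversion), 18 (C/T, transition), 19 (A/G, transition), 21 (G/C, transversion), 25 (C/T, transition).
Of the 9 differences, 6 transitions and 3 transversions, so the answer is 3.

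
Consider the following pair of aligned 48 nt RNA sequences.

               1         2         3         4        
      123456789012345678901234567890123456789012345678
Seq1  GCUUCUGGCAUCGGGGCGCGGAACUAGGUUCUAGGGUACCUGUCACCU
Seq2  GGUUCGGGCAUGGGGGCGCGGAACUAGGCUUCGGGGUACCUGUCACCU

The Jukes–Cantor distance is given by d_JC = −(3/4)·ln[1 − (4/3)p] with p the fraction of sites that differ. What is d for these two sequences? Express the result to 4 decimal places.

0.1622

The sequences differ at positions 2 (C/G), 6 (U/G), 12 (C/G), 29 (U/C), 31 (C/U), 32 (U/C), 33 (A/G).
p = 7/48 = 0.145833.
d = −0.75 · ln(1 − (4/3)·0.145833) = −0.75 · ln(0.805556) = −0.75 · (-0.216223) = 0.1622.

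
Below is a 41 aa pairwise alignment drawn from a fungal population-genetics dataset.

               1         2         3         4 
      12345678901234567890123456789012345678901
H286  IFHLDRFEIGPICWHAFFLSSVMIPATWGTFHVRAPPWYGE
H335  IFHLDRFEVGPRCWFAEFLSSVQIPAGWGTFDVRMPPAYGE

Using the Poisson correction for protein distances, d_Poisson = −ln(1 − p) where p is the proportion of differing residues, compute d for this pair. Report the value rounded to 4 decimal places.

0.2478

Mismatches occur at site 9 (I↔V), site 12 (I↔R), site 15 (H↔F), site 17 (F↔E), site 23 (M↔Q), site 27 (T↔G), site 32 (H↔D), site 35 (A↔M), site 38 (W↔A).
p = 9/41 = 0.219512.
d = −ln(1 − 0.219512) = −ln(0.780488) = 0.2478.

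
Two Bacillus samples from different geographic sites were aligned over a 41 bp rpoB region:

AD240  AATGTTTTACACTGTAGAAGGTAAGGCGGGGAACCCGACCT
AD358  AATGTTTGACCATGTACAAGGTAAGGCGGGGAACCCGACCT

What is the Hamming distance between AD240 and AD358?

4

Differing sites — 8:T/G; 11:A/C; 12:C/A; 17:G/C.
That gives 4 mismatches out of 41 aligned sites, so the Hamming distance is 4.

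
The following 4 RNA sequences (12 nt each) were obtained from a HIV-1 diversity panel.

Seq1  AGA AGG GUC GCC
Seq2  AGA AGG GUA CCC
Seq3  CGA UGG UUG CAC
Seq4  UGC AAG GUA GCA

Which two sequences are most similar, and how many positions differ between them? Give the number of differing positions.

2

Pairwise Hamming distances:
  Seq1 vs Seq2: 2
  Seq1 vs Seq3: 6
  Seq1 vs Seq4: 5
  Seq2 vs Seq3: 5
  Seq2 vs Seq4: 5
  Seq3 vs Seq4: 9
The smallest is 2, between Seq1 and Seq2.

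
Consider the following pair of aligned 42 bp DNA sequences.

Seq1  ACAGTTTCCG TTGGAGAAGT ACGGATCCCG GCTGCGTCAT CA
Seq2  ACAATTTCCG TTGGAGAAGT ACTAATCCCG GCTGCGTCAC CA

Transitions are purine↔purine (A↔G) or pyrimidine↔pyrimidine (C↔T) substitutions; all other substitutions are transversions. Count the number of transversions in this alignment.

1

Mismatches occur at site 4 (G↔A, transition), site 23 (G↔T, transversion), site 24 (G↔A, transition), site 40 (T↔C, transition).
Of the 4 differences, 3 transitions and 1 transversion, so the answer is 1.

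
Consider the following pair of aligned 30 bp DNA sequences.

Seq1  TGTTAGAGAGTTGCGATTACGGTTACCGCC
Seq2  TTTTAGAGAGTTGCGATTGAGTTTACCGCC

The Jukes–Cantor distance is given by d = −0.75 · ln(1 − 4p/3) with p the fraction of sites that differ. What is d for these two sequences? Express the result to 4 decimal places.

0.1468

The sequences differ at positions 2 (G/T), 19 (A/G), 20 (C/A), 22 (G/T).
p = 4/30 = 0.133333.
d = −0.75 · ln(1 − (4/3)·0.133333) = −0.75 · ln(0.822223) = −0.75 · (-0.195744) = 0.1468.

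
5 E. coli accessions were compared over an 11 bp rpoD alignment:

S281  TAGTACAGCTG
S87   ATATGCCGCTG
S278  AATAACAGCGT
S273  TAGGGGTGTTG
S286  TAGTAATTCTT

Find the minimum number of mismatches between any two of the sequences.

Pairwise Hamming distances:
  S281 vs S87: 5
  S281 vs S278: 5
  S281 vs S273: 5
  S281 vs S286: 4
  S87 vs S278: 7
  S87 vs S273: 7
  S87 vs S286: 8
  S278 vs S273: 9
  S278 vs S286: 7
  S273 vs S286: 6
The smallest is 4, between S281 and S286.

4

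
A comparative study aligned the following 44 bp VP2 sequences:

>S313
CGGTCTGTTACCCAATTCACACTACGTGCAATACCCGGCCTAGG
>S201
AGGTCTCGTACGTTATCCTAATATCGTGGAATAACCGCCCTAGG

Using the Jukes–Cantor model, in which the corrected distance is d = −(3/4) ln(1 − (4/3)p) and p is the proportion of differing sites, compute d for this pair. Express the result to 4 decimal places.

0.4546

Mismatches occur at site 1 (C/A), site 7 (G/C), site 8 (T/G), site 12 (C/G), site 13 (C/T), site 14 (A/T), site 17 (T/C), site 19 (A/T), site 20 (C/A), site 22 (C/T), site 23 (T/A), site 24 (A/T), site 29 (C/G), site 34 (C/A), site 38 (G/C).
p = 15/44 = 0.340909.
d = −0.75 · ln(1 − (4/3)·0.340909) = −0.75 · ln(0.545455) = −0.75 · (-0.606135) = 0.4546.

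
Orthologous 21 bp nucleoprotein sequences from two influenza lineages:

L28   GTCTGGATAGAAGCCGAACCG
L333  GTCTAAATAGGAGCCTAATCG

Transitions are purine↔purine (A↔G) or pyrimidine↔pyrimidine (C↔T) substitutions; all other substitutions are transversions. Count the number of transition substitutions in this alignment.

4

Mismatches occur at site 5 (G→A, transition), site 6 (G→A, transition), site 11 (A→G, transition), site 16 (G→T, transversion), site 19 (C→T, transition).
Of the 5 differences, 4 transitions and 1 transversion, so the answer is 4.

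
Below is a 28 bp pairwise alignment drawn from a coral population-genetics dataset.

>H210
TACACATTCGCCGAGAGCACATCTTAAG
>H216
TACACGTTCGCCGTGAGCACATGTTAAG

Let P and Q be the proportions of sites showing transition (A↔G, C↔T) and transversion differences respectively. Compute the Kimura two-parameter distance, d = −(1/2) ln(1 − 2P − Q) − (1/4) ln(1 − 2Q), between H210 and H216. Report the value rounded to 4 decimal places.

Differing sites — 6:A/G (Ti); 14:A/T (Tv); 23:C/G (Tv).
Of the 3 differences, 1 transition and 2 transversions over 28 sites: P = 1/28 = 0.035714, Q = 2/28 = 0.071429.
d = −0.5·ln(0.857143) − 0.25·ln(0.857142) = −0.5·(-0.154151) − 0.25·(-0.154152) = 0.1156.

0.1156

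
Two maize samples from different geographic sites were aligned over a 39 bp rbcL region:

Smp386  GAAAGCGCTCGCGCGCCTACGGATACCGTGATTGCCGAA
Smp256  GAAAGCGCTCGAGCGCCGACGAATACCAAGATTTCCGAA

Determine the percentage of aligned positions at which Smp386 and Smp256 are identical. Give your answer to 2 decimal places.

84.62%

Differing sites — 12:C/A; 18:T/G; 22:G/A; 28:G/A; 29:T/A; 34:G/T.
33 of the 39 sites match, so the percent identity is 33/39 × 100 = 84.62%.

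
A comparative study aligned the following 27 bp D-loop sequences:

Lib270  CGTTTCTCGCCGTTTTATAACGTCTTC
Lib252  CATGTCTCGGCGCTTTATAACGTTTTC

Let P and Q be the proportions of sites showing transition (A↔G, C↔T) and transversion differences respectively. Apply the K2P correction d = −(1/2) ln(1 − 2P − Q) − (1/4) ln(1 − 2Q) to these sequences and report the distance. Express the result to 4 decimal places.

The sequences differ at positions 2 (G/A, transition), 4 (T/G, transversion), 10 (C/G, transversion), 13 (T/C, transition), 24 (C/T, transition).
Of the 5 differences, 3 transitions and 2 transversions over 27 sites: P = 3/27 = 0.111111, Q = 2/27 = 0.074074.
d = −0.5·ln(0.703704) − 0.25·ln(0.851852) = −0.5·(-0.351397) − 0.25·(-0.160342) = 0.2158.

0.2158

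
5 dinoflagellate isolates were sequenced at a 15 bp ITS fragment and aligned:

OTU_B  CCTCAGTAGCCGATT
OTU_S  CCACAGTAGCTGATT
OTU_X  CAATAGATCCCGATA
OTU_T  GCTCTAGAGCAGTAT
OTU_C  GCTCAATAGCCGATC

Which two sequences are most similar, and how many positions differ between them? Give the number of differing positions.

Pairwise Hamming distances:
  OTU_B vs OTU_S: 2
  OTU_B vs OTU_X: 7
  OTU_B vs OTU_T: 7
  OTU_B vs OTU_C: 3
  OTU_S vs OTU_X: 7
  OTU_S vs OTU_T: 8
  OTU_S vs OTU_C: 5
  OTU_X vs OTU_T: 13
  OTU_X vs OTU_C: 9
  OTU_T vs OTU_C: 6
The smallest is 2, between OTU_B and OTU_S.

2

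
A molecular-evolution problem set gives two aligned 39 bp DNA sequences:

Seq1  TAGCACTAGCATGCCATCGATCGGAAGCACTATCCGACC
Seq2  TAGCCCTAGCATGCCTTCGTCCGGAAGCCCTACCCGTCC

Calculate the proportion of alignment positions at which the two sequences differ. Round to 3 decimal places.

0.179

Mismatches occur at site 5 (A↔C), site 16 (A↔T), site 20 (A↔T), site 21 (T↔C), site 29 (A↔C), site 33 (T↔C), site 37 (A↔T).
There are 7 differences over 39 sites, so p = 7/39 = 0.179.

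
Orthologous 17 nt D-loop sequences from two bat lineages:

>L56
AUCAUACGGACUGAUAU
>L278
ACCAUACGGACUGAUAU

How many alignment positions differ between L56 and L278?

The sequences differ at position 2 (U/C).
That gives 1 mismatch out of 17 aligned sites, so the Hamming distance is 1.

1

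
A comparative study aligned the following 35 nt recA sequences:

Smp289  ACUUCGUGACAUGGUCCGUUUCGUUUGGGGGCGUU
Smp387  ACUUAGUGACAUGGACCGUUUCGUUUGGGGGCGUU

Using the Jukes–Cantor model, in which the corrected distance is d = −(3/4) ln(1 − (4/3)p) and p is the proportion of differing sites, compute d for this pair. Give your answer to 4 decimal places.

Differing sites — 5:C/A; 15:U/A.
p = 2/35 = 0.057143.
d = −0.75 · ln(1 − (4/3)·0.057143) = −0.75 · ln(0.923809) = −0.75 · (-0.079250) = 0.0594.

0.0594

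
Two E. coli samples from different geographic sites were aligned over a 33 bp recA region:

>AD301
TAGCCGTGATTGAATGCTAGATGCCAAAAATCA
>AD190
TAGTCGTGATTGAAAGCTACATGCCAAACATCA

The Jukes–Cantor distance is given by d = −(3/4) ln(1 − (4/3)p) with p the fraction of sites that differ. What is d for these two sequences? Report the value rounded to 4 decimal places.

0.1322

Mismatches occur at site 4 (C→T), site 15 (T→A), site 20 (G→C), site 29 (A→C).
p = 4/33 = 0.121212.
d = −0.75 · ln(1 − (4/3)·0.121212) = −0.75 · ln(0.838384) = −0.75 · (-0.176279) = 0.1322.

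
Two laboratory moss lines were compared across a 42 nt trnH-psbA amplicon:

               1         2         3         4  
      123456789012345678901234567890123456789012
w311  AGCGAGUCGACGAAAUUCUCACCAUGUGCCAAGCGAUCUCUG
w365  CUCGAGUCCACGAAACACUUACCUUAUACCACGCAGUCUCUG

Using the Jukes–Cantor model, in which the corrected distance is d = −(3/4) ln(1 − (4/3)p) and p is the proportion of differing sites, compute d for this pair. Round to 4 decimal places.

Mismatches occur at site 1 (A/C), site 2 (G/U), site 9 (G/C), site 16 (U/C), site 17 (U/A), site 20 (C/U), site 24 (A/U), site 26 (G/A), site 28 (G/A), site 32 (A/C), site 35 (G/A), site 36 (A/G).
p = 12/42 = 0.285714.
d = −0.75 · ln(1 − (4/3)·0.285714) = −0.75 · ln(0.619048) = −0.75 · (-0.479572) = 0.3597.

0.3597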